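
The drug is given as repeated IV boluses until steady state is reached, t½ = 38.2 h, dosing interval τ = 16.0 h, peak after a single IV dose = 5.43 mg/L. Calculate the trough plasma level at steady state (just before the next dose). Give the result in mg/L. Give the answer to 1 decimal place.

16.1 mg/L

k = ln2 / t½ = 0.693147 / 38.2 = 0.01815 h⁻¹
e^(−kτ) = e^(−0.01815 × 16.0) = 0.7480
Accumulation ratio R = 1 / (1 − e^(−kτ)) = 1 / (1 − 0.7480) = 3.968
Steady-state trough = C₀ × R × e^(−kτ) = 5.43 × 3.968 × 0.7480 = 16.12 mg/L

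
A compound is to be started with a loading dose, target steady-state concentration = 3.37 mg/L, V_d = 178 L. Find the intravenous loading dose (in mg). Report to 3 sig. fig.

600 mg

LD = Css × Vd = 3.37 × 178 = 599.9 mg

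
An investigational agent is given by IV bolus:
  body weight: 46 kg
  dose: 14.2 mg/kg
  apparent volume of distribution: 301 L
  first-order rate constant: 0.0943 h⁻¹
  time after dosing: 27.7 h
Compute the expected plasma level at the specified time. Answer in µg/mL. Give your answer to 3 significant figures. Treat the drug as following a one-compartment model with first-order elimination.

0.159 µg/mL

Total dose = 14.2 × 46 = 653.2 mg
C₀ = Dose / Vd = 653.2 / 301 = 2.170 mg/L
C = C₀ · e^(−k·t) = 2.170 × e^(−0.09430 × 27.7)
  = 2.170 × 0.07338 = 0.1592 mg/L
(0.1592 mg/L = 0.1592 µg/mL)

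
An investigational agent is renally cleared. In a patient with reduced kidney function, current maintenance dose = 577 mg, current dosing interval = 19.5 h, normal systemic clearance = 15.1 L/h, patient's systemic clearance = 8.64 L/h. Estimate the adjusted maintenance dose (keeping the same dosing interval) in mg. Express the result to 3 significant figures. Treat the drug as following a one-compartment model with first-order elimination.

To keep the same average steady-state level, dosing rate must scale with clearance.
CL ratio = 8.64 / 15.1 = 0.5722
New dose (same interval) = 577 × 0.5722 = 330.2 mg

330 mg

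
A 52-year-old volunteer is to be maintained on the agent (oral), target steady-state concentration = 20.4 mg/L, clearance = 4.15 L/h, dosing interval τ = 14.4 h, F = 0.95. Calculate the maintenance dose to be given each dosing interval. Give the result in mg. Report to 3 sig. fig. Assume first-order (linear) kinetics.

At steady state, F × (Dose/τ) = Css × CL.
Dose = Css × CL × τ / F = 20.4 × 4.150 × 14.4 / 0.95 = 1283 mg

1280 mg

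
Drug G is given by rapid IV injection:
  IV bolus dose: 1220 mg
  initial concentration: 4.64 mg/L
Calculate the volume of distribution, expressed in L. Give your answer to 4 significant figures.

Vd = Dose / C₀ = 1220 / 4.64 = 262.9 L

262.9 L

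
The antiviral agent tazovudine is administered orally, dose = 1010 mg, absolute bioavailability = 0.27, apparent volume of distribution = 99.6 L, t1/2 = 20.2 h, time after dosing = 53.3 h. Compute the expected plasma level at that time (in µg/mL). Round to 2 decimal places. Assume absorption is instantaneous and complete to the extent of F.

0.44 µg/mL

Amount reaching circulation = F × Dose = 0.27 × 1010 = 272.7 mg
C₀ = F·Dose / Vd = 272.7 / 99.6 = 2.738 mg/L
k = ln2 / t½ = 0.693147 / 20.2 = 0.03431 h⁻¹
C = C₀ · e^(−k·t) = 2.738 × e^(−0.03431 × 53.3)
  = 2.738 × 0.1606 = 0.4397 mg/L
(0.4397 mg/L = 0.4397 µg/mL)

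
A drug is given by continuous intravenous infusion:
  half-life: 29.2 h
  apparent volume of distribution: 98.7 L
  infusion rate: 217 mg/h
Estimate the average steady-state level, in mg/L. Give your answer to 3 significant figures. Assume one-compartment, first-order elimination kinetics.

92.6 mg/L

k = ln2 / t½ = 0.693147 / 29.2 = 0.02374 h⁻¹
CL = k × Vd = 0.02374 × 98.7 = 2.343 L/h
At steady state Css = R₀ / CL = 217 / 2.343 = 92.62 mg/L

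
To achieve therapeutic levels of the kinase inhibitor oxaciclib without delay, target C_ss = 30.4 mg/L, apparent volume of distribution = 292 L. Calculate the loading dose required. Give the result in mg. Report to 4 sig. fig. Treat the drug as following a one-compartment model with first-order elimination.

8877 mg

LD = Css × Vd = 30.4 × 292 = 8877 mg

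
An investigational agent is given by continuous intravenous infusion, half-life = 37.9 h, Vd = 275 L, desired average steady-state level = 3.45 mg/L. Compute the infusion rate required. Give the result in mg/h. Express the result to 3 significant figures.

k = ln2 / t½ = 0.693147 / 37.9 = 0.01829 h⁻¹
CL = k × Vd = 0.01829 × 275 = 5.030 L/h
At steady state, infusion rate R₀ = Css × CL = 3.45 × 5.030 = 17.35 mg/h

17.4 mg/h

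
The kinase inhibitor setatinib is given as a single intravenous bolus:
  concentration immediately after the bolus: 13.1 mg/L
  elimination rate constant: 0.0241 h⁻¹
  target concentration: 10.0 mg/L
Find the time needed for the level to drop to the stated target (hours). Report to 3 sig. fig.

11.2 h

t = ln(C₀ / C) / k = ln(13.10 / 10.0) / 0.02410
  = ln(1.310) / 0.02410 = 0.2700 / 0.02410 = 11.20 h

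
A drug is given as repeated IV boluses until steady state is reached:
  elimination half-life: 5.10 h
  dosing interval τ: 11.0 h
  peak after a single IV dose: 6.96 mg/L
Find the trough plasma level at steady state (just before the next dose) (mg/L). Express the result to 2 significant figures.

k = ln2 / t½ = 0.693147 / 5.10 = 0.1359 h⁻¹
e^(−kτ) = e^(−0.1359 × 11.0) = 0.2243
Accumulation ratio R = 1 / (1 − e^(−kτ)) = 1 / (1 − 0.2243) = 1.289
Steady-state trough = C₀ × R × e^(−kτ) = 6.96 × 1.289 × 0.2243 = 2.012 mg/L

2.0 mg/L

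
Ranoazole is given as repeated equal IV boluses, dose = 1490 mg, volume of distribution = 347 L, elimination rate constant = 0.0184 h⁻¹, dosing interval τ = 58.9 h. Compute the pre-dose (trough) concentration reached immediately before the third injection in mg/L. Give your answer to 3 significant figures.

C₀ per dose = Dose / Vd = 1490 / 347 = 4.294 mg/L
Fraction remaining after one interval: r = e^(−kτ) = e^(−0.01840 × 58.9) = 0.3383
Before dose 3, 2 doses have been given (aged 1τ, 2τ).
C_trough = C₀ × (r + r²) = 4.294 × (0.3383 + 0.1144) = 1.944 mg/L

1.94 mg/L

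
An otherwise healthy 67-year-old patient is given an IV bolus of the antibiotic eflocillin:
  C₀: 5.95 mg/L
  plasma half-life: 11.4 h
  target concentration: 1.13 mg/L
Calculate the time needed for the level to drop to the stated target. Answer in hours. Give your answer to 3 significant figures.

k = ln2 / t½ = 0.693147 / 11.4 = 0.06080 h⁻¹
t = ln(C₀ / C) / k = ln(5.950 / 1.13) / 0.06080
  = ln(5.265) / 0.06080 = 1.661 / 0.06080 = 27.32 h

27.3 h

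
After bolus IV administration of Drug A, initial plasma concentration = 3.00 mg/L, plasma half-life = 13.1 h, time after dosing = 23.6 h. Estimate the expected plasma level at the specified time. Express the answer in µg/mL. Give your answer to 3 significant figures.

k = ln2 / t½ = 0.693147 / 13.1 = 0.05291 h⁻¹
C = C₀ · e^(−k·t) = 3.000 × e^(−0.05291 × 23.6)
  = 3.000 × 0.2869 = 0.8607 mg/L
(0.8607 mg/L = 0.8607 µg/mL)

0.861 µg/mL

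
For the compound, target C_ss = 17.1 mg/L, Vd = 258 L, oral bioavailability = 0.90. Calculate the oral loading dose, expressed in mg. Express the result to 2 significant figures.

LD = Css × Vd / F = 17.1 × 258 / 0.90 = 4902 mg

4900 mg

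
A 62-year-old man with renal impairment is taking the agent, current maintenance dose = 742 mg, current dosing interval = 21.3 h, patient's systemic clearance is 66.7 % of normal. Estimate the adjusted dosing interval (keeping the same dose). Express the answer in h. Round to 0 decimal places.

To keep the same average steady-state level, dosing rate must scale with clearance.
CL ratio = 66.7 / 100 = 0.6670
New interval (same dose) = 21.3 / 0.6670 = 31.93 h

32 h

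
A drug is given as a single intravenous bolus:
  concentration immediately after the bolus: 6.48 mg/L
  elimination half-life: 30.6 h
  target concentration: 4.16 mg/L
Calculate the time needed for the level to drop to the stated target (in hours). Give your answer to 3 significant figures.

19.6 h

k = ln2 / t½ = 0.693147 / 30.6 = 0.02265 h⁻¹
t = ln(C₀ / C) / k = ln(6.480 / 4.16) / 0.02265
  = ln(1.558) / 0.02265 = 0.4434 / 0.02265 = 19.58 h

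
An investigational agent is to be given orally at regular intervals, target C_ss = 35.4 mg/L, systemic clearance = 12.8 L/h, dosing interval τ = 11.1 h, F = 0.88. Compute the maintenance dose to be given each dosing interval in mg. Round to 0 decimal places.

5715 mg

At steady state, F × (Dose/τ) = Css × CL.
Dose = Css × CL × τ / F = 35.4 × 12.80 × 11.1 / 0.88 = 5715 mg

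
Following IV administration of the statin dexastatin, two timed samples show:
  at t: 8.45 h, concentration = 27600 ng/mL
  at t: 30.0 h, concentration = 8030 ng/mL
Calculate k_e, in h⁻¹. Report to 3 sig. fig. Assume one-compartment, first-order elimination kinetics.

0.0573 h⁻¹

k = ln(C₁/C₂) / (t₂ − t₁) = ln(27600/8030) / (30.0 − 8.45)
  = 1.235 / 21.55 = 0.05731 h⁻¹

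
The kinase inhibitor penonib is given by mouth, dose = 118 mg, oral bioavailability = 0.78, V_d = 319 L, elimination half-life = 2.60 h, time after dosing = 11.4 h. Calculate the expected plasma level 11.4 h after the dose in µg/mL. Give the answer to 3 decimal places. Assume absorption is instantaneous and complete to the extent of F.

Amount reaching circulation = F × Dose = 0.78 × 118.0 = 92.04 mg
C₀ = F·Dose / Vd = 92.04 / 319 = 0.2885 mg/L
k = ln2 / t½ = 0.693147 / 2.60 = 0.2666 h⁻¹
C = C₀ · e^(−k·t) = 0.2885 × e^(−0.2666 × 11.4)
  = 0.2885 × 0.04787 = 0.01381 mg/L
(0.01381 mg/L = 0.01381 µg/mL)

0.014 µg/mL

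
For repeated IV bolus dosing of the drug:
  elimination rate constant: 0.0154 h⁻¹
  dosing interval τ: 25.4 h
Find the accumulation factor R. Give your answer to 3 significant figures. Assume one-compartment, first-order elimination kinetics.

e^(−kτ) = e^(−0.01540 × 25.4) = 0.6763
Accumulation ratio R = 1 / (1 − e^(−kτ)) = 1 / (1 − 0.6763) = 3.089

3.09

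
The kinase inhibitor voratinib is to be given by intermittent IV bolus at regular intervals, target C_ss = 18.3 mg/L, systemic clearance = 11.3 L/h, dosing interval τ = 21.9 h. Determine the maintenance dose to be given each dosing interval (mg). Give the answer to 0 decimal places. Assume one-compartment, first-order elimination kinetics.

4529 mg

At steady state, Dose/τ = Css × CL.
Dose = Css × CL × τ = 18.3 × 11.30 × 21.9 = 4529 mg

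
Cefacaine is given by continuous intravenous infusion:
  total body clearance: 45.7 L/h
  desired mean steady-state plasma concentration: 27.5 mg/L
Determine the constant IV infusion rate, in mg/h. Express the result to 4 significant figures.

1257 mg/h

At steady state, infusion rate R₀ = Css × CL = 27.5 × 45.70 = 1257 mg/h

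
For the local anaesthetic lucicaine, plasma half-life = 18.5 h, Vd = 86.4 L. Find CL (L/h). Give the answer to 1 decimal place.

k = ln2 / t½ = 0.693147 / 18.5 = 0.03747 h⁻¹
CL = k × Vd = 0.03747 × 86.4 = 3.237 L/h

3.2 L/h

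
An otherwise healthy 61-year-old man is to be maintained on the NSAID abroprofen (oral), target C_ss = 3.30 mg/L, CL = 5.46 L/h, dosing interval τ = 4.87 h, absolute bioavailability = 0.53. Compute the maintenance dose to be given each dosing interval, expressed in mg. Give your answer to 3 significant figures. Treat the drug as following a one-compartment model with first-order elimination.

At steady state, F × (Dose/τ) = Css × CL.
Dose = Css × CL × τ / F = 3.30 × 5.460 × 4.87 / 0.53 = 165.6 mg

166 mg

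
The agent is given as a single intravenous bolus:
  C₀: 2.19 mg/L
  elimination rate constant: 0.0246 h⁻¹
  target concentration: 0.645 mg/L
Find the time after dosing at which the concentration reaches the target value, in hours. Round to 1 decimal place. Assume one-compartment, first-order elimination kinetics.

49.7 h

t = ln(C₀ / C) / k = ln(2.190 / 0.645) / 0.02460
  = ln(3.395) / 0.02460 = 1.222 / 0.02460 = 49.67 h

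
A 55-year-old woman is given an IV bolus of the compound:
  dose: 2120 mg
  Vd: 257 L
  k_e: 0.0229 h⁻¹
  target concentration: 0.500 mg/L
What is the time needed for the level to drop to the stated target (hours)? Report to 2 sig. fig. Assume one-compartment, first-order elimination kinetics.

C₀ = Dose / Vd = 2120 / 257 = 8.249 mg/L
t = ln(C₀ / C) / k = ln(8.249 / 0.500) / 0.02290
  = ln(16.50) / 0.02290 = 2.803 / 0.02290 = 122.4 h

120 h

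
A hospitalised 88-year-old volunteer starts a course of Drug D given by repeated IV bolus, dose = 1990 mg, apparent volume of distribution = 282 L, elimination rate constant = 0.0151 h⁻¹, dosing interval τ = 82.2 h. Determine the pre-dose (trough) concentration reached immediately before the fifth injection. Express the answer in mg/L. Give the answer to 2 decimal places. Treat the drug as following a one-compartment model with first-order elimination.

2.85 mg/L

C₀ per dose = Dose / Vd = 1990 / 282 = 7.057 mg/L
Fraction remaining after one interval: r = e^(−kτ) = e^(−0.01510 × 82.2) = 0.2890
Before dose 5, 4 doses have been given (aged 1τ, 2τ, 3τ, 4τ).
C_trough = C₀ × (r + r² + … + r^4) = C₀ × r(1−r^4)/(1−r)
        = 7.057 × 0.2890 × (1 − 0.006976) / (1 − 0.2890) = 2.848 mg/L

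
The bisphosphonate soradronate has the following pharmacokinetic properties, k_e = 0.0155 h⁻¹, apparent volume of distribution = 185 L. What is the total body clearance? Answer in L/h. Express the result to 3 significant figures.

CL = k × Vd = 0.0155 × 185 = 2.868 L/h

2.87 L/h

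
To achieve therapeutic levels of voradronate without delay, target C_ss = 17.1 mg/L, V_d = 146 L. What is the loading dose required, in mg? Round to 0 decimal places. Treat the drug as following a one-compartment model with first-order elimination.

LD = Css × Vd = 17.1 × 146 = 2497 mg

2497 mg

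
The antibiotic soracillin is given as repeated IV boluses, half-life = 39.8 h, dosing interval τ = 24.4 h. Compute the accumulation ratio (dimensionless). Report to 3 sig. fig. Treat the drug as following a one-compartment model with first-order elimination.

2.89

k = ln2 / t½ = 0.693147 / 39.8 = 0.01742 h⁻¹
e^(−kτ) = e^(−0.01742 × 24.4) = 0.6537
Accumulation ratio R = 1 / (1 − e^(−kτ)) = 1 / (1 − 0.6537) = 2.888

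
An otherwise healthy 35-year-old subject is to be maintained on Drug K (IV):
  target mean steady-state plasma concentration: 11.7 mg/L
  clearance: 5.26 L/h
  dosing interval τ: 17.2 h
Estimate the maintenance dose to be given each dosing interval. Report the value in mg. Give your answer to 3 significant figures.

At steady state, Dose/τ = Css × CL.
Dose = Css × CL × τ = 11.7 × 5.260 × 17.2 = 1059 mg

1060 mg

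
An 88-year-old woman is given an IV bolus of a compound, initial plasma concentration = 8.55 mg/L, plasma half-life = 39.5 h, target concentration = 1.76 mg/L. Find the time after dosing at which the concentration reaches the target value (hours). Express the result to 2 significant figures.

90 h

k = ln2 / t½ = 0.693147 / 39.5 = 0.01755 h⁻¹
t = ln(C₀ / C) / k = ln(8.550 / 1.76) / 0.01755
  = ln(4.858) / 0.01755 = 1.581 / 0.01755 = 90.09 h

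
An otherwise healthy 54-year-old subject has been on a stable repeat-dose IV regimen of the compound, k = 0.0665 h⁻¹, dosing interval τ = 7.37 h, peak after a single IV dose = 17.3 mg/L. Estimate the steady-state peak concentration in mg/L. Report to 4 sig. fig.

e^(−kτ) = e^(−0.06650 × 7.37) = 0.6126
Accumulation ratio R = 1 / (1 − e^(−kτ)) = 1 / (1 − 0.6126) = 2.581
Steady-state peak = C₀ × R = 17.3 × 2.581 = 44.65 mg/L

44.65 mg/L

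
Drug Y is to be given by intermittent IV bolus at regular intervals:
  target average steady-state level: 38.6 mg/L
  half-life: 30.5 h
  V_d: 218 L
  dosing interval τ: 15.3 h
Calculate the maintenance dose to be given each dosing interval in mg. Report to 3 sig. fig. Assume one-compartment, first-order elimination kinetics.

k = ln2 / t½ = 0.693147 / 30.5 = 0.02273 h⁻¹
CL = k × Vd = 0.02273 × 218 = 4.955 L/h
At steady state, Dose/τ = Css × CL.
Dose = Css × CL × τ = 38.6 × 4.955 × 15.3 = 2926 mg

2930 mg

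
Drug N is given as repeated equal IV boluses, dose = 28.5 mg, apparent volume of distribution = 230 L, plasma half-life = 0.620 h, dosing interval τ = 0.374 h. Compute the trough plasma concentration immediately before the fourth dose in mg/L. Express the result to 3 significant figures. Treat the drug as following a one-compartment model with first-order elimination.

C₀ per dose = Dose / Vd = 28.5 / 230 = 0.1239 mg/L
k = ln2 / t½ = 0.693147 / 0.620 = 1.118 h⁻¹
Fraction remaining after one interval: r = e^(−kτ) = e^(−1.118 × 0.374) = 0.6583
Before dose 4, 3 doses have been given (aged 1τ, 2τ, 3τ).
C_trough = C₀ × (r + r² + … + r^3) = C₀ × r(1−r^3)/(1−r)
        = 0.1239 × 0.6583 × (1 − 0.2853) / (1 − 0.6583) = 0.1706 mg/L

0.171 mg/L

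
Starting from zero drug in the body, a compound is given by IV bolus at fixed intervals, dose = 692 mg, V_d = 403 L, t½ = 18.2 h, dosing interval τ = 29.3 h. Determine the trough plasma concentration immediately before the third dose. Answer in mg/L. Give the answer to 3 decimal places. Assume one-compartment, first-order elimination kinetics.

0.747 mg/L

C₀ per dose = Dose / Vd = 692 / 403 = 1.717 mg/L
k = ln2 / t½ = 0.693147 / 18.2 = 0.03809 h⁻¹
Fraction remaining after one interval: r = e^(−kτ) = e^(−0.03809 × 29.3) = 0.3276
Before dose 3, 2 doses have been given (aged 1τ, 2τ).
C_trough = C₀ × (r + r²) = 1.717 × (0.3276 + 0.1073) = 0.7467 mg/L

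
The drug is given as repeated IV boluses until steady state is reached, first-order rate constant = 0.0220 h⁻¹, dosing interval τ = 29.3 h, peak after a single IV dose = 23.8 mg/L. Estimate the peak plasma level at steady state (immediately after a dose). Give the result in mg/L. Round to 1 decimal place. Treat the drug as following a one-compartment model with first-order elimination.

e^(−kτ) = e^(−0.02200 × 29.3) = 0.5249
Accumulation ratio R = 1 / (1 − e^(−kτ)) = 1 / (1 − 0.5249) = 2.105
Steady-state peak = C₀ × R = 23.8 × 2.105 = 50.10 mg/L

50.1 mg/L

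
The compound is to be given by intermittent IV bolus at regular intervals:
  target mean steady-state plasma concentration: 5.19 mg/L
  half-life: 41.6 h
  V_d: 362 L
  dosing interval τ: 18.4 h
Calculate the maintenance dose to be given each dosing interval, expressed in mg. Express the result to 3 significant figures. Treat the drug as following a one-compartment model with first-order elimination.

k = ln2 / t½ = 0.693147 / 41.6 = 0.01666 h⁻¹
CL = k × Vd = 0.01666 × 362 = 6.031 L/h
At steady state, Dose/τ = Css × CL.
Dose = Css × CL × τ = 5.19 × 6.031 × 18.4 = 575.9 mg

576 mg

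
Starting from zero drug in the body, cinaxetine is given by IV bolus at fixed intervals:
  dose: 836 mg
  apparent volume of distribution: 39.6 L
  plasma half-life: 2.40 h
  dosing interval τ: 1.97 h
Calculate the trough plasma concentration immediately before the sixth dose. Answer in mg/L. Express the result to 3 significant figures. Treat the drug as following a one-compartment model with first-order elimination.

C₀ per dose = Dose / Vd = 836 / 39.6 = 21.11 mg/L
k = ln2 / t½ = 0.693147 / 2.40 = 0.2888 h⁻¹
Fraction remaining after one interval: r = e^(−kτ) = e^(−0.2888 × 1.97) = 0.5661
Before dose 6, 5 doses have been given (aged 1τ, 2τ, 3τ, 4τ, 5τ).
C_trough = C₀ × (r + r² + … + r^5) = C₀ × r(1−r^5)/(1−r)
        = 21.11 × 0.5661 × (1 − 0.05814) / (1 − 0.5661) = 25.94 mg/L

25.9 mg/L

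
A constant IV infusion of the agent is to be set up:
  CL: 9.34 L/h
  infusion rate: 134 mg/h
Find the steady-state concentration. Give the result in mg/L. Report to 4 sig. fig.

At steady state Css = R₀ / CL = 134 / 9.340 = 14.35 mg/L

14.35 mg/L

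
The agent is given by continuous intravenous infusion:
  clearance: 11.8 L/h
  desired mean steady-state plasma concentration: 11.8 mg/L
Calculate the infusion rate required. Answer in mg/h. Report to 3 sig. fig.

139 mg/h

At steady state, infusion rate R₀ = Css × CL = 11.8 × 11.80 = 139.2 mg/h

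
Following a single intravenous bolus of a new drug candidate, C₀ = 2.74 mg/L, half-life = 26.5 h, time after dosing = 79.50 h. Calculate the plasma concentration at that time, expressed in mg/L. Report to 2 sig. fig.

k = ln2 / t½ = 0.693147 / 26.5 = 0.02616 h⁻¹
t / t½ = 79.50 / 26.5 = 3 half-lives
C = C₀ × (1/2)^3 = 2.740 × 0.1250 = 0.3425 mg/L

0.34 mg/L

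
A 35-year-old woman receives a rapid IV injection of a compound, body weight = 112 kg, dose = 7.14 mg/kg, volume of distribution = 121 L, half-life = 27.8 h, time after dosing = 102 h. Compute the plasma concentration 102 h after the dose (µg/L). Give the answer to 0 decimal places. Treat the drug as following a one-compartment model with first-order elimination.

Total dose = 7.14 × 112 = 799.7 mg
C₀ = Dose / Vd = 799.7 / 121 = 6.609 mg/L
k = ln2 / t½ = 0.693147 / 27.8 = 0.02493 h⁻¹
C = C₀ · e^(−k·t) = 6.609 × e^(−0.02493 × 102)
  = 6.609 × 0.07864 = 0.5197 mg/L
Convert: 0.5197 mg/L × 1000 = 519.7 µg/L

520 µg/L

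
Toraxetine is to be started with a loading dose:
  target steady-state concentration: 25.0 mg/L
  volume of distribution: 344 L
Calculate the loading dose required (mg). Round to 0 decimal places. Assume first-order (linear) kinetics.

8600 mg

LD = Css × Vd = 25.0 × 344 = 8600 mg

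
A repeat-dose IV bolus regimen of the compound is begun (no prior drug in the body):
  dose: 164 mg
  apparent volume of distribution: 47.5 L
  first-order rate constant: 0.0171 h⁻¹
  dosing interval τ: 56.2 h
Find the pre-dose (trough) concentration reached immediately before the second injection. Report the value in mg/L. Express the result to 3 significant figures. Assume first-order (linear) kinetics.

1.32 mg/L

C₀ per dose = Dose / Vd = 164 / 47.5 = 3.453 mg/L
Fraction remaining after one interval: r = e^(−kτ) = e^(−0.01710 × 56.2) = 0.3825
Before dose 2, 1 dose has been given (aged 1τ).
C_trough = C₀ × r = 3.453 × 0.3825 = 1.321 mg/L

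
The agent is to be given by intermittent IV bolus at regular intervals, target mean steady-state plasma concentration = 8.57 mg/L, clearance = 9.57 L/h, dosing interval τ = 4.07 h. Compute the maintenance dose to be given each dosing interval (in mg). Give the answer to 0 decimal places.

334 mg

At steady state, Dose/τ = Css × CL.
Dose = Css × CL × τ = 8.57 × 9.570 × 4.07 = 333.8 mg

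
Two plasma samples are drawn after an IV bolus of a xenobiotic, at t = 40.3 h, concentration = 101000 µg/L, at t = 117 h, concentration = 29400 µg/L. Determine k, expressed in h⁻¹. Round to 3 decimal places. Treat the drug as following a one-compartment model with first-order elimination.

k = ln(C₁/C₂) / (t₂ − t₁) = ln(101000/29400) / (117 − 40.3)
  = 1.234 / 76.70 = 0.01609 h⁻¹

0.016 h⁻¹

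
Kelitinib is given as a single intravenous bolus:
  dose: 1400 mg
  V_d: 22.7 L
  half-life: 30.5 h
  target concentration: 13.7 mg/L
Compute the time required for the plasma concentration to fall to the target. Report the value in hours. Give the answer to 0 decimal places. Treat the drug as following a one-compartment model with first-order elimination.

66 h

C₀ = Dose / Vd = 1400 / 22.7 = 61.67 mg/L
k = ln2 / t½ = 0.693147 / 30.5 = 0.02273 h⁻¹
t = ln(C₀ / C) / k = ln(61.67 / 13.7) / 0.02273
  = ln(4.501) / 0.02273 = 1.504 / 0.02273 = 66.17 h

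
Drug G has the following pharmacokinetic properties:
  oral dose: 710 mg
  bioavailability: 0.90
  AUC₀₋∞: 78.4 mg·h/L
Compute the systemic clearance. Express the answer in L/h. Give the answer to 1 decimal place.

CL = F·Dose / AUC = 0.90 × 710 / 78.4 = 8.151 L/h

8.2 L/h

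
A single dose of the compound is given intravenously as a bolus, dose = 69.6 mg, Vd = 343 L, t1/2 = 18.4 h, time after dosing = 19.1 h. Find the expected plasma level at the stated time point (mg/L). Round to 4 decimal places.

0.0988 mg/L

C₀ = Dose / Vd = 69.60 / 343 = 0.2029 mg/L
k = ln2 / t½ = 0.693147 / 18.4 = 0.03767 h⁻¹
C = C₀ · e^(−k·t) = 0.2029 × e^(−0.03767 × 19.1)
  = 0.2029 × 0.4870 = 0.09881 mg/L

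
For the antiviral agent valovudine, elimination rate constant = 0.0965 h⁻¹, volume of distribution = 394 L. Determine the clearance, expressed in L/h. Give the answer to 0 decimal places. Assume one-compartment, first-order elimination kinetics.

38 L/h

CL = k × Vd = 0.0965 × 394 = 38.02 L/h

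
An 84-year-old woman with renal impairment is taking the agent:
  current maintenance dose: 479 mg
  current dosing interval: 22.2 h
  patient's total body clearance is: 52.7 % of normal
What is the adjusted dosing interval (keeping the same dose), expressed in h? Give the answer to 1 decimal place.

To keep the same average steady-state level, dosing rate must scale with clearance.
CL ratio = 52.7 / 100 = 0.5270
New interval (same dose) = 22.2 / 0.5270 = 42.13 h

42.1 h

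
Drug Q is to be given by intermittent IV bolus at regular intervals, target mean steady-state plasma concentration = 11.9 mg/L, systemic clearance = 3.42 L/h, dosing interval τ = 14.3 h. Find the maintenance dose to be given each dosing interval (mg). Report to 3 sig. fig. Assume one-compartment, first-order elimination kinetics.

At steady state, Dose/τ = Css × CL.
Dose = Css × CL × τ = 11.9 × 3.420 × 14.3 = 582.0 mg

582 mg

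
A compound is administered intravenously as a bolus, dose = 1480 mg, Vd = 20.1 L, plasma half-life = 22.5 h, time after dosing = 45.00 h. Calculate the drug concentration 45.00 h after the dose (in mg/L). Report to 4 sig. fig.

18.41 mg/L

C₀ = Dose / Vd = 1480 / 20.1 = 73.63 mg/L
k = ln2 / t½ = 0.693147 / 22.5 = 0.03081 h⁻¹
t / t½ = 45.00 / 22.5 = 2 half-lives
C = C₀ × (1/2)^2 = 73.63 × 0.2500 = 18.41 mg/L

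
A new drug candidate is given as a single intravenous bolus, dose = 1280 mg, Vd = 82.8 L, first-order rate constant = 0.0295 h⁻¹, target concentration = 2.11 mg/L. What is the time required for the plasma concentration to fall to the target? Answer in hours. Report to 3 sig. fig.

67.5 h

C₀ = Dose / Vd = 1280 / 82.8 = 15.46 mg/L
t = ln(C₀ / C) / k = ln(15.46 / 2.11) / 0.02950
  = ln(7.327) / 0.02950 = 1.992 / 0.02950 = 67.53 h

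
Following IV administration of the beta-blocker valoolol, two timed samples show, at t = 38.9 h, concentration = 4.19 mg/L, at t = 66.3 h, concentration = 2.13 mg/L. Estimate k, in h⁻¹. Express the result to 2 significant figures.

0.025 h⁻¹

k = ln(C₁/C₂) / (t₂ − t₁) = ln(4.19/2.13) / (66.3 − 38.9)
  = 0.6766 / 27.40 = 0.02469 h⁻¹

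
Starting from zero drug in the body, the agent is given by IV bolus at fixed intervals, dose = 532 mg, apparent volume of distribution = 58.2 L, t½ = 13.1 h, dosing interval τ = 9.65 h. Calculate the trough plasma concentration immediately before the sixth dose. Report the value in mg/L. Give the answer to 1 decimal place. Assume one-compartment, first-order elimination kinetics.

12.7 mg/L

C₀ per dose = Dose / Vd = 532 / 58.2 = 9.141 mg/L
k = ln2 / t½ = 0.693147 / 13.1 = 0.05291 h⁻¹
Fraction remaining after one interval: r = e^(−kτ) = e^(−0.05291 × 9.65) = 0.6001
Before dose 6, 5 doses have been given (aged 1τ, 2τ, 3τ, 4τ, 5τ).
C_trough = C₀ × (r + r² + … + r^5) = C₀ × r(1−r^5)/(1−r)
        = 9.141 × 0.6001 × (1 − 0.07782) / (1 − 0.6001) = 12.65 mg/L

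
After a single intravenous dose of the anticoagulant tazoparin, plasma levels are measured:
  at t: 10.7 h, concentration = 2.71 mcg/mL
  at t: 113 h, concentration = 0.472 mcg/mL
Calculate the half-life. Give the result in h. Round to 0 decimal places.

41 h

k = ln(C₁/C₂) / (t₂ − t₁) = ln(2.71/0.472) / (113 − 10.7)
  = 1.748 / 102.3 = 0.01709 h⁻¹
t½ = ln2 / k = 0.693147 / 0.01709 = 40.56 h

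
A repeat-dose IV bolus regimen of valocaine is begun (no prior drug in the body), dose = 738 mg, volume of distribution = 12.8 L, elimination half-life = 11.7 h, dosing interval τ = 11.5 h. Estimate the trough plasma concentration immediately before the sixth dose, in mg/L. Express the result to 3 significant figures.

57.1 mg/L

C₀ per dose = Dose / Vd = 738 / 12.8 = 57.66 mg/L
k = ln2 / t½ = 0.693147 / 11.7 = 0.05924 h⁻¹
Fraction remaining after one interval: r = e^(−kτ) = e^(−0.05924 × 11.5) = 0.5060
Before dose 6, 5 doses have been given (aged 1τ, 2τ, 3τ, 4τ, 5τ).
C_trough = C₀ × (r + r² + … + r^5) = C₀ × r(1−r^5)/(1−r)
        = 57.66 × 0.5060 × (1 − 0.03317) / (1 − 0.5060) = 57.10 mg/L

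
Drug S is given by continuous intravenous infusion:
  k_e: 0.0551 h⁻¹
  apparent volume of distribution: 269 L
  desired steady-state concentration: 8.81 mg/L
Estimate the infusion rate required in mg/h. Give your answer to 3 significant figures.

CL = k × Vd = 0.05510 × 269 = 14.82 L/h
At steady state, infusion rate R₀ = Css × CL = 8.81 × 14.82 = 130.6 mg/h

131 mg/h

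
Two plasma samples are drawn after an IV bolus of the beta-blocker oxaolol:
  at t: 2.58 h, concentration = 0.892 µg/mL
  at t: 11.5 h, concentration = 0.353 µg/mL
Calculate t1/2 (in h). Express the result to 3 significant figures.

6.67 h

k = ln(C₁/C₂) / (t₂ − t₁) = ln(0.892/0.353) / (11.5 − 2.58)
  = 0.9270 / 8.920 = 0.1039 h⁻¹
t½ = ln2 / k = 0.693147 / 0.1039 = 6.671 h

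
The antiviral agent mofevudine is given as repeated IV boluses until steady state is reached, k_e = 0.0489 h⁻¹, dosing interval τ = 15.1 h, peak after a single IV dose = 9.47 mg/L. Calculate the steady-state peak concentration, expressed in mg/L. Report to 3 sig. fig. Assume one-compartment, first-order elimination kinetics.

18.1 mg/L

e^(−kτ) = e^(−0.04890 × 15.1) = 0.4779
Accumulation ratio R = 1 / (1 − e^(−kτ)) = 1 / (1 − 0.4779) = 1.915
Steady-state peak = C₀ × R = 9.47 × 1.915 = 18.14 mg/L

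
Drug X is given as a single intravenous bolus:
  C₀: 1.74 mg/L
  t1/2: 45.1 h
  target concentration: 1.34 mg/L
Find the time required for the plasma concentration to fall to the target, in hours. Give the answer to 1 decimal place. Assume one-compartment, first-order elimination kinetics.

k = ln2 / t½ = 0.693147 / 45.1 = 0.01537 h⁻¹
t = ln(C₀ / C) / k = ln(1.740 / 1.34) / 0.01537
  = ln(1.299) / 0.01537 = 0.2616 / 0.01537 = 17.02 h

17.0 h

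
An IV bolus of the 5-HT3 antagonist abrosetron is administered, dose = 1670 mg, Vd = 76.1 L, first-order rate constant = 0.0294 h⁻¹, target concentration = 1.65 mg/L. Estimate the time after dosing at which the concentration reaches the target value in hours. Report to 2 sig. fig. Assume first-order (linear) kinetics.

C₀ = Dose / Vd = 1670 / 76.1 = 21.94 mg/L
t = ln(C₀ / C) / k = ln(21.94 / 1.65) / 0.02940
  = ln(13.30) / 0.02940 = 2.588 / 0.02940 = 88.03 h

88 h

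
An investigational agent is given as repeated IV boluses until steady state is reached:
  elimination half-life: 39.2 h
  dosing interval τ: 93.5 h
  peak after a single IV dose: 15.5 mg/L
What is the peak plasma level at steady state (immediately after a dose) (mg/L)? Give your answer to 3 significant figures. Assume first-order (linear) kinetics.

k = ln2 / t½ = 0.693147 / 39.2 = 0.01768 h⁻¹
e^(−kτ) = e^(−0.01768 × 93.5) = 0.1915
Accumulation ratio R = 1 / (1 − e^(−kτ)) = 1 / (1 − 0.1915) = 1.237
Steady-state peak = C₀ × R = 15.5 × 1.237 = 19.17 mg/L

19.2 mg/L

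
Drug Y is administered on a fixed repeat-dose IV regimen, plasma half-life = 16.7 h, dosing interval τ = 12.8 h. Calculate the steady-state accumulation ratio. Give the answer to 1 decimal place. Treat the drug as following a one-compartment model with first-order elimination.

2.4

k = ln2 / t½ = 0.693147 / 16.7 = 0.04151 h⁻¹
e^(−kτ) = e^(−0.04151 × 12.8) = 0.5878
Accumulation ratio R = 1 / (1 − e^(−kτ)) = 1 / (1 − 0.5878) = 2.426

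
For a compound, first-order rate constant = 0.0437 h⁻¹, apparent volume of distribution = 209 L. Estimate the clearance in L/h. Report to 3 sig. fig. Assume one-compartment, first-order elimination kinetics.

CL = k × Vd = 0.0437 × 209 = 9.133 L/h

9.13 L/h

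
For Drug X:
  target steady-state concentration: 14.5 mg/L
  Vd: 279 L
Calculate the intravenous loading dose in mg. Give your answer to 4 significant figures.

4046 mg

LD = Css × Vd = 14.5 × 279 = 4046 mg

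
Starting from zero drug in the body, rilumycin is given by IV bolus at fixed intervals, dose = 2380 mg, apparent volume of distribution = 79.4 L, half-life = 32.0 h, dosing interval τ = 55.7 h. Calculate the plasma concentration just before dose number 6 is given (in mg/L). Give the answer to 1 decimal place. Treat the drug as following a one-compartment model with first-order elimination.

12.8 mg/L

C₀ per dose = Dose / Vd = 2380 / 79.4 = 29.97 mg/L
k = ln2 / t½ = 0.693147 / 32.0 = 0.02166 h⁻¹
Fraction remaining after one interval: r = e^(−kτ) = e^(−0.02166 × 55.7) = 0.2993
Before dose 6, 5 doses have been given (aged 1τ, 2τ, 3τ, 4τ, 5τ).
C_trough = C₀ × (r + r² + … + r^5) = C₀ × r(1−r^5)/(1−r)
        = 29.97 × 0.2993 × (1 − 0.002402) / (1 − 0.2993) = 12.77 mg/L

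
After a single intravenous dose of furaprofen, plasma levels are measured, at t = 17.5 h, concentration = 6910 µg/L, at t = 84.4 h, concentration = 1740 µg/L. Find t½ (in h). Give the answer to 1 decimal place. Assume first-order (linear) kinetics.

33.6 h

k = ln(C₁/C₂) / (t₂ − t₁) = ln(6910/1740) / (84.4 − 17.5)
  = 1.379 / 66.90 = 0.02061 h⁻¹
t½ = ln2 / k = 0.693147 / 0.02061 = 33.63 h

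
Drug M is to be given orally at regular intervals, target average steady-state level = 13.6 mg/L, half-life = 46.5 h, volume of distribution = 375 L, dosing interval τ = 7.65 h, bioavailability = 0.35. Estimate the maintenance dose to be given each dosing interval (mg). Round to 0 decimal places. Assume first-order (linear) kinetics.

k = ln2 / t½ = 0.693147 / 46.5 = 0.01491 h⁻¹
CL = k × Vd = 0.01491 × 375 = 5.591 L/h
At steady state, F × (Dose/τ) = Css × CL.
Dose = Css × CL × τ / F = 13.6 × 5.591 × 7.65 / 0.35 = 1662 mg

1662 mg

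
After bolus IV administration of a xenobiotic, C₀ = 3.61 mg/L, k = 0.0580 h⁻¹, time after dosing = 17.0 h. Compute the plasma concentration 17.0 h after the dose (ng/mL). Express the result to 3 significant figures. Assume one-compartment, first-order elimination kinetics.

1350 ng/mL

C = C₀ · e^(−k·t) = 3.610 × e^(−0.05800 × 17.0)
  = 3.610 × 0.3731 = 1.347 mg/L
Convert: 1.347 mg/L × 1000 = 1347 ng/mL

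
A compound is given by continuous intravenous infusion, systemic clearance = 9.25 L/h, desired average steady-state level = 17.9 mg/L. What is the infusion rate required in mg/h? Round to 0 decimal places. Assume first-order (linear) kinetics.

At steady state, infusion rate R₀ = Css × CL = 17.9 × 9.250 = 165.6 mg/h

166 mg/h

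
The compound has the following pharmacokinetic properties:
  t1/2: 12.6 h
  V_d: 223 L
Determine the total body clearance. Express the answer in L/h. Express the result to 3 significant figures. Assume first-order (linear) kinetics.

12.3 L/h

k = ln2 / t½ = 0.693147 / 12.6 = 0.05501 h⁻¹
CL = k × Vd = 0.05501 × 223 = 12.27 L/h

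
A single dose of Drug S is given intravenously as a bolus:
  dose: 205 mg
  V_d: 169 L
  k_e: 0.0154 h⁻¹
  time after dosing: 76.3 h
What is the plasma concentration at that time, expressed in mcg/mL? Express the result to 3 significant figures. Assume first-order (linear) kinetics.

0.375 mcg/mL

C₀ = Dose / Vd = 205.0 / 169 = 1.213 mg/L
C = C₀ · e^(−k·t) = 1.213 × e^(−0.01540 × 76.3)
  = 1.213 × 0.3088 = 0.3746 mg/L
(0.3746 mg/L = 0.3746 mcg/mL)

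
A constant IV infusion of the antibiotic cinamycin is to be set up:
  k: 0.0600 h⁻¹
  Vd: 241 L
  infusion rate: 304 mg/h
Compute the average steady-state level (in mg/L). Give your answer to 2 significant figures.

CL = k × Vd = 0.06000 × 241 = 14.46 L/h
At steady state Css = R₀ / CL = 304 / 14.46 = 21.02 mg/L

21 mg/L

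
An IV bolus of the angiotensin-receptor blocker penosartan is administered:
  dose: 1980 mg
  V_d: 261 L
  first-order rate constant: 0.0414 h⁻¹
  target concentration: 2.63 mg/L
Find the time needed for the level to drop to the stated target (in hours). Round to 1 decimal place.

25.6 h

C₀ = Dose / Vd = 1980 / 261 = 7.586 mg/L
t = ln(C₀ / C) / k = ln(7.586 / 2.63) / 0.04140
  = ln(2.884) / 0.04140 = 1.059 / 0.04140 = 25.58 h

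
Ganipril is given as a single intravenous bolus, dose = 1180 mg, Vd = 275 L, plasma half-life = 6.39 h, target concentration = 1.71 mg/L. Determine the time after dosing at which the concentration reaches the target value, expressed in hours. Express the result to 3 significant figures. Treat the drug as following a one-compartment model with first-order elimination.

8.48 h

C₀ = Dose / Vd = 1180 / 275 = 4.291 mg/L
k = ln2 / t½ = 0.693147 / 6.39 = 0.1085 h⁻¹
t = ln(C₀ / C) / k = ln(4.291 / 1.71) / 0.1085
  = ln(2.509) / 0.1085 = 0.9199 / 0.1085 = 8.478 h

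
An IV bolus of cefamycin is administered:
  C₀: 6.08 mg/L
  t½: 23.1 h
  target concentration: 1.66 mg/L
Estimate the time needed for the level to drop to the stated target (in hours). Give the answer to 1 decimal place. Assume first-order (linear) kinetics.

k = ln2 / t½ = 0.693147 / 23.1 = 0.03001 h⁻¹
t = ln(C₀ / C) / k = ln(6.080 / 1.66) / 0.03001
  = ln(3.663) / 0.03001 = 1.298 / 0.03001 = 43.25 h

43.3 h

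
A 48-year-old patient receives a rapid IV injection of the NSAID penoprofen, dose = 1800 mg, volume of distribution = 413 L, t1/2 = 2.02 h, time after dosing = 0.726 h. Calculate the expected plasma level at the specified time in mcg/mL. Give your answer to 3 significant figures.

3.40 mcg/mL

C₀ = Dose / Vd = 1800 / 413 = 4.358 mg/L
k = ln2 / t½ = 0.693147 / 2.02 = 0.3431 h⁻¹
C = C₀ · e^(−k·t) = 4.358 × e^(−0.3431 × 0.726)
  = 4.358 × 0.7795 = 3.397 mg/L
(3.397 mg/L = 3.397 mcg/mL)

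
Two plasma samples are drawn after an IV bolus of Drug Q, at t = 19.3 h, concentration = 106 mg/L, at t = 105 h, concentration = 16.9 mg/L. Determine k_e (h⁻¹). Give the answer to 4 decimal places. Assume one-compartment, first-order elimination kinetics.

k = ln(C₁/C₂) / (t₂ − t₁) = ln(106/16.9) / (105 − 19.3)
  = 1.836 / 85.70 = 0.02142 h⁻¹

0.0214 h⁻¹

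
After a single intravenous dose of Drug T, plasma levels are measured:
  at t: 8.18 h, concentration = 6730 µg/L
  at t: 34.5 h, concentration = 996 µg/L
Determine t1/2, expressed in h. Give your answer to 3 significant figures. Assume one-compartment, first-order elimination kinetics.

9.55 h

k = ln(C₁/C₂) / (t₂ − t₁) = ln(6730/996) / (34.5 − 8.18)
  = 1.911 / 26.32 = 0.07261 h⁻¹
t½ = ln2 / k = 0.693147 / 0.07261 = 9.546 h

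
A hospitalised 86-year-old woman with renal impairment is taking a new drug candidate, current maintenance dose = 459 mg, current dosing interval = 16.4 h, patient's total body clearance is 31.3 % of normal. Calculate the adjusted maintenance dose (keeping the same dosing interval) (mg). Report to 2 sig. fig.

140 mg

To keep the same average steady-state level, dosing rate must scale with clearance.
CL ratio = 31.3 / 100 = 0.3130
New dose (same interval) = 459 × 0.3130 = 143.7 mg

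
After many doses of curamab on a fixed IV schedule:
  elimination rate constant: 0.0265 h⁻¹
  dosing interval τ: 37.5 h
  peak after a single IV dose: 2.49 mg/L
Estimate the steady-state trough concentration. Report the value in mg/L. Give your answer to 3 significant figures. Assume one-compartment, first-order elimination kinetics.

1.46 mg/L

e^(−kτ) = e^(−0.02650 × 37.5) = 0.3702
Accumulation ratio R = 1 / (1 − e^(−kτ)) = 1 / (1 − 0.3702) = 1.588
Steady-state trough = C₀ × R × e^(−kτ) = 2.49 × 1.588 × 0.3702 = 1.464 mg/L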